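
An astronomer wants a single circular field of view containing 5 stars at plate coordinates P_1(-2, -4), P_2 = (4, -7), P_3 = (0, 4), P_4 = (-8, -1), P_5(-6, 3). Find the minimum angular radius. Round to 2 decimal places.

7.07

A smallest enclosing disk is always determined by at most three of the input points on its boundary.
The farthest pair is P_2–P_5 with squared distance 200. The circle on this segment as diameter has centre (-1, -2) and r² = 200/4 = 50.
Check P_1: distance² to centre = 5 ≤ 50, so it lies inside.
All remaining points lie in this disk, and no smaller disk contains both endpoints, so this is the minimum enclosing circle.
r = √50 ≈ 7.07.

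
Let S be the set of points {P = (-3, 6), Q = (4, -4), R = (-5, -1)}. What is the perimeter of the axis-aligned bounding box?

Width = max x − min x = 4 − (-5) = 9.
Height = max y − min y = 6 − (-4) = 10.
Perimeter = 2(9 + 10) = 38.

38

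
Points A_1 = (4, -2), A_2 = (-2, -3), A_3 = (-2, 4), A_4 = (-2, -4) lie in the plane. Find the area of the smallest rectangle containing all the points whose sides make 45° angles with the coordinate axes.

In coordinates u = x + y, v = x − y the rectangle is axis-aligned; the map (x,y)→(u,v) scales areas by 2.
u-values: 2, -5, 2, -6; range = 2 − (-6) = 8.
v-values: 6, 1, -6, 2; range = 6 − (-6) = 12.
Area = (8 × 12) / 2 = 48.

48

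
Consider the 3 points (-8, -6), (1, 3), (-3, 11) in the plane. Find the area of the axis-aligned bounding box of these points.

153

x ranges over [-8, 1], width 9.
y ranges over [-6, 11], height 17.
Area = 9 × 17 = 153.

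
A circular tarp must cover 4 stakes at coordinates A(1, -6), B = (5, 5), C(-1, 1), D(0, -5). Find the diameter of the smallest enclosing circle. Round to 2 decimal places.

11.70

A smallest enclosing disk is always determined by at most three of the input points on its boundary.
The farthest pair is A–B with squared distance 137. The circle on this segment as diameter has centre (3, -0.5) and r² = 137/4 = 34.25.
Check C: distance² to centre = 18.25 ≤ 34.25, so it lies inside.
All remaining points lie in this disk, and no smaller disk contains both endpoints, so this is the minimum enclosing circle.
Diameter = 2r = 2√(34.25) ≈ 11.70.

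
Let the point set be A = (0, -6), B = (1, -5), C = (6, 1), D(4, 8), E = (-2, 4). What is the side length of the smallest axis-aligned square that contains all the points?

The bounding box has width 8 and height 14.
An axis-aligned square enclosing the set must have side ≥ max(width, height).
So the minimum side is max(8, 14) = 14.

14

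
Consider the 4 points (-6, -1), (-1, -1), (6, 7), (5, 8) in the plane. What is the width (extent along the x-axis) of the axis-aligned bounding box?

12

max x = 6, min x = -6, so width = 12.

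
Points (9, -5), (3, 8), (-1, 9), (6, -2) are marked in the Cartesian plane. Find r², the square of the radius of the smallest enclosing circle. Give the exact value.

74

By Welzl's lemma the MEC is supported by two points (diametrically opposite) or three points (on a circumcircle).
The farthest pair is (9, -5)–(-1, 9) with squared distance 296. The circle on this segment as diameter has centre (4, 2) and r² = 296/4 = 74.
Check (3, 8): distance² to centre = 37 ≤ 74, so it lies inside.
All remaining points lie in this disk, and no smaller disk contains both endpoints, so this is the minimum enclosing circle.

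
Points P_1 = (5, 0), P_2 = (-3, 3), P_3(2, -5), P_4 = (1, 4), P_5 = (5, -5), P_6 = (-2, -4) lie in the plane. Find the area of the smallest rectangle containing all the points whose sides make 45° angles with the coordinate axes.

In coordinates u = x + y, v = x − y the rectangle is axis-aligned; the map (x,y)→(u,v) scales areas by 2.
u-values: 5, 0, -3, 5, 0, -6; range = 5 − (-6) = 11.
v-values: 5, -6, 7, -3, 10, 2; range = 10 − (-6) = 16.
Area = (11 × 16) / 2 = 88.

88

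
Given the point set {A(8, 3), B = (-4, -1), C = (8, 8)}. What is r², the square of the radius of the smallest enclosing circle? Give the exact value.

Side lengths²: AB² = 160, AC² = 25, BC² = 225.
Since BC² = 225 ≥ 160 + 25 = 185, the angle opposite BC is not acute, so the smallest enclosing circle has BC as diameter.
Centre = midpoint of BC = (2, 3.5), r² = 225/4 = 56.25.

56.25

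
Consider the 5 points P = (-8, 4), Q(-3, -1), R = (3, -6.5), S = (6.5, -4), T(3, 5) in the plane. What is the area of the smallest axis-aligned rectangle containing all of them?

166.75

x ranges over [-8, 6.5], width 14.5.
y ranges over [-6.5, 5], height 11.5.
Area = 14.5 × 11.5 = 166.75.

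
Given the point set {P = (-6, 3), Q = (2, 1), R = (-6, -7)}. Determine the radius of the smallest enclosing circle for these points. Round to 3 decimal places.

5.831

Side lengths²: PQ² = 68, PR² = 100, QR² = 128.
Since QR² = 128 < 100 + 68 = 168, the triangle is acute, so the smallest enclosing circle is the circumcircle.
Circumcentre = (-3, -2), r² = 34.
r = √34 ≈ 5.831.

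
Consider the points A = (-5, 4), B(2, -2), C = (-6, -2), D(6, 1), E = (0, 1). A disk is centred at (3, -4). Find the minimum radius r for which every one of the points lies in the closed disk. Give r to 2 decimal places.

The required radius is the distance from (3, -4) to the farthest point.
Squared distances: 128, 5, 85, 34, 34.
Maximum is 128, attained at A.
r = √128 ≈ 11.31.

11.31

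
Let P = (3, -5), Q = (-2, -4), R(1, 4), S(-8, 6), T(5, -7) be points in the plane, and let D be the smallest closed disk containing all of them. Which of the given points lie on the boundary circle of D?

By Welzl's lemma the MEC is supported by two points (diametrically opposite) or three points (on a circumcircle).
The farthest pair is S–T with squared distance 338. The circle on this segment as diameter has centre (-1.5, -0.5) and r² = 338/4 = 84.5.
Check P: distance² to centre = 40.5 ≤ 84.5, so it lies inside.
All remaining points lie in this disk, and no smaller disk contains both endpoints, so this is the minimum enclosing circle.
The points at distance exactly r from the centre are S, T — 2 points.

S, T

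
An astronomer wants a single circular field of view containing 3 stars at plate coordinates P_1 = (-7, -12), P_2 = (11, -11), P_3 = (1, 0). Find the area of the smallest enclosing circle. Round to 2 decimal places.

Side lengths²: P_1P_2² = 325, P_1P_3² = 208, P_2P_3² = 221.
Since P_1P_2² = 325 < 221 + 208 = 429, the triangle is acute, so the smallest enclosing circle is the circumcircle.
Circumcentre = (1.875, -9.25), r² = 86.328125.
Area = π·r² = π·86.328125 ≈ 271.21.

271.21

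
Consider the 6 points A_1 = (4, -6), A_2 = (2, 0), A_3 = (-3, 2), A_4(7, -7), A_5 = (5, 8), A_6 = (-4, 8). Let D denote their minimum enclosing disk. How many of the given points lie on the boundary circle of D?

2

A smallest enclosing disk is always determined by at most three of the input points on its boundary.
The farthest pair is A_4–A_6 with squared distance 346. The circle on this segment as diameter has centre (1.5, 0.5) and r² = 346/4 = 86.5.
Check A_1: distance² to centre = 48.5 ≤ 86.5, so it lies inside.
All remaining points lie in this disk, and no smaller disk contains both endpoints, so this is the minimum enclosing circle.
The points at distance exactly r from the centre are A_4, A_6 — 2 points.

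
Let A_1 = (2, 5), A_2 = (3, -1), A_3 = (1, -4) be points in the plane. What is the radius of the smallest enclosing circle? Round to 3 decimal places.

Side lengths²: A_1A_2² = 37, A_1A_3² = 82, A_2A_3² = 13.
Since A_1A_3² = 82 ≥ 37 + 13 = 50, the angle opposite A_1A_3 is not acute, so the smallest enclosing circle has A_1A_3 as diameter.
Centre = midpoint of A_1A_3 = (1.5, 0.5), r² = 82/4 = 20.5.
r = √(20.5) ≈ 4.528.

4.528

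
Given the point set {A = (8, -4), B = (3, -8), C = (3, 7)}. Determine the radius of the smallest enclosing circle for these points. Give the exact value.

Side lengths²: AB² = 41, AC² = 146, BC² = 225.
Since BC² = 225 ≥ 146 + 41 = 187, the angle opposite BC is not acute, so the smallest enclosing circle has BC as diameter.
Centre = midpoint of BC = (3, -0.5), r² = 225/4 = 56.25.
r = √(56.25) = 7.5.

7.5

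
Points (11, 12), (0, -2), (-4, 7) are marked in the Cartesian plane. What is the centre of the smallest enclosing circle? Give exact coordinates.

(299/62, 343/62)

Call the three points A, B, C in the order given.
Side lengths²: AB² = 317, AC² = 250, BC² = 97.
Since AB² = 317 < 250 + 97 = 347, the triangle is acute, so the smallest enclosing circle is the circumcircle.
Circumcentre = (299/62, 343/62), r² = 153745/1922.
Centre = (299/62, 343/62).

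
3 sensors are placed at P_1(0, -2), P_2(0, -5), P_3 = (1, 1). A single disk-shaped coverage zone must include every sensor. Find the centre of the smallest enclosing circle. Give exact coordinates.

Side lengths²: P_1P_2² = 9, P_1P_3² = 10, P_2P_3² = 37.
Since P_2P_3² = 37 ≥ 10 + 9 = 19, the angle opposite P_2P_3 is not acute, so the smallest enclosing circle has P_2P_3 as diameter.
Centre = midpoint of P_2P_3 = (0.5, -2), r² = 37/4 = 9.25.
Centre = (0.5, -2).

(0.5, -2)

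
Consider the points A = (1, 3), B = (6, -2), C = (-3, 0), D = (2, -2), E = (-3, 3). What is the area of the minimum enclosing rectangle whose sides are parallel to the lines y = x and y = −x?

In coordinates u = x + y, v = x − y the rectangle is axis-aligned; the map (x,y)→(u,v) scales areas by 2.
u-values: 4, 4, -3, 0, 0; range = 4 − (-3) = 7.
v-values: -2, 8, -3, 4, -6; range = 8 − (-6) = 14.
Area = (7 × 14) / 2 = 49.

49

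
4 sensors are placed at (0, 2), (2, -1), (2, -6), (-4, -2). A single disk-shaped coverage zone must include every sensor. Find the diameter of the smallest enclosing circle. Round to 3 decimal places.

8.410

The minimum enclosing circle of a finite set is fixed by two of the points (as a diameter) or three (as a circumcircle).
The minimum enclosing circle is determined by three boundary points: (0, 2), (2, -6), (-4, -2).
Their circumcentre is (0.2, -2.2) with r² = 17.68.
The farthest remaining point (2, -1) is at distance² 4.68 ≤ 17.68.
Diameter = 2r = 2√(17.68) ≈ 8.410.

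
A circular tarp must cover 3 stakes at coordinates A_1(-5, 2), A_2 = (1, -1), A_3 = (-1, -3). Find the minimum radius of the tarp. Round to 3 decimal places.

3.375

Side lengths²: A_1A_2² = 45, A_1A_3² = 41, A_2A_3² = 8.
Since A_1A_2² = 45 < 41 + 8 = 49, the triangle is acute, so the smallest enclosing circle is the circumcircle.
Circumcentre = (-13/6, 1/6), r² = 205/18.
r = √(205/18) ≈ 3.375.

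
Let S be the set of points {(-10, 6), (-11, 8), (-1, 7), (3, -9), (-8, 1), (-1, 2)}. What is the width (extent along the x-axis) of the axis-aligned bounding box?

14

max x = 3, min x = -11, so width = 14.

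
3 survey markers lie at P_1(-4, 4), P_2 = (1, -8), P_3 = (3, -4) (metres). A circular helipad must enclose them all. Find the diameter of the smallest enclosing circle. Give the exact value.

13

Side lengths²: P_1P_2² = 169, P_1P_3² = 113, P_2P_3² = 20.
Since P_1P_2² = 169 ≥ 113 + 20 = 133, the angle opposite P_1P_2 is not acute, so the smallest enclosing circle has P_1P_2 as diameter.
Centre = midpoint of P_1P_2 = (-1.5, -2), r² = 169/4 = 42.25.
Diameter = 2r = 2√(42.25) = 13.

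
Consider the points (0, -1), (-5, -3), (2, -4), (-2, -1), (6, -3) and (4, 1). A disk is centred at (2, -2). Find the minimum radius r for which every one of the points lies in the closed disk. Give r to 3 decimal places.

7.071

The required radius is the distance from (2, -2) to the farthest point.
Squared distances: 5, 50, 4, 17, 17, 13.
Maximum is 50, attained at (-5, -3).
r = √50 ≈ 7.071.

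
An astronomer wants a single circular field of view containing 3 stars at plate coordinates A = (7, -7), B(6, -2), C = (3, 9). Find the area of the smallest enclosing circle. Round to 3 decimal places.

213.628

Side lengths²: AB² = 26, AC² = 272, BC² = 130.
Since AC² = 272 ≥ 130 + 26 = 156, the angle opposite AC is not acute, so the smallest enclosing circle has AC as diameter.
Centre = midpoint of AC = (5, 1), r² = 272/4 = 68.
Area = π·r² = π·68 ≈ 213.628.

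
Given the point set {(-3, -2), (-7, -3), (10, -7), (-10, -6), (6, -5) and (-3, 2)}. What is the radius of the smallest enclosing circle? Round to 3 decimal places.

10.012

By Welzl's lemma the MEC is supported by two points (diametrically opposite) or three points (on a circumcircle).
The farthest pair is (10, -7)–(-10, -6) with squared distance 401. The circle on this segment as diameter has centre (0, -6.5) and r² = 401/4 = 100.25.
Check (-3, -2): distance² to centre = 29.25 ≤ 100.25, so it lies inside.
All remaining points lie in this disk, and no smaller disk contains both endpoints, so this is the minimum enclosing circle.
r = √(100.25) ≈ 10.012.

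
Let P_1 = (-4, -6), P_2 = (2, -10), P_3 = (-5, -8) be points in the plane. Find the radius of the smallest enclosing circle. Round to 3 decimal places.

3.668

Side lengths²: P_1P_2² = 52, P_1P_3² = 5, P_2P_3² = 53.
Since P_2P_3² = 53 < 52 + 5 = 57, the triangle is acute, so the smallest enclosing circle is the circumcircle.
Circumcentre = (-1.375, -8.5625), r² = 13.45703125.
r = √(13.45703125) ≈ 3.668.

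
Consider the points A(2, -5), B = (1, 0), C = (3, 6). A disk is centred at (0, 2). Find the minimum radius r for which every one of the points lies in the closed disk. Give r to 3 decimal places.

The required radius is the distance from (0, 2) to the farthest point.
Squared distances: 53, 5, 25.
Maximum is 53, attained at A.
r = √53 ≈ 7.280.

7.280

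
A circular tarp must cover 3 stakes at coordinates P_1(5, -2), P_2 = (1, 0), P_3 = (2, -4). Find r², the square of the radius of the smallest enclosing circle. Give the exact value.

1105/196

Side lengths²: P_1P_2² = 20, P_1P_3² = 13, P_2P_3² = 17.
Since P_1P_2² = 20 < 17 + 13 = 30, the triangle is acute, so the smallest enclosing circle is the circumcircle.
Circumcentre = (37/14, -12/7), r² = 1105/196.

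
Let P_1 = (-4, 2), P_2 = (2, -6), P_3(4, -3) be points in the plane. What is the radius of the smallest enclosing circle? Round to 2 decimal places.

5.00

Side lengths²: P_1P_2² = 100, P_1P_3² = 89, P_2P_3² = 13.
Since P_1P_2² = 100 < 89 + 13 = 102, the triangle is acute, so the smallest enclosing circle is the circumcircle.
Circumcentre = (-15/17, -65/34), r² = 28925/1156.
r = √(28925/1156) ≈ 5.00.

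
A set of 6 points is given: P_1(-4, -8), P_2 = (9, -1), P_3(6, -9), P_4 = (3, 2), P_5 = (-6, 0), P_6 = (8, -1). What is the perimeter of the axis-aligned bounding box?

52

Width = max x − min x = 9 − (-6) = 15.
Height = max y − min y = 2 − (-9) = 11.
Perimeter = 2(15 + 11) = 52.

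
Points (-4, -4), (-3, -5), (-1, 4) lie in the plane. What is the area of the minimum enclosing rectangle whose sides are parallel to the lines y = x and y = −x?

In coordinates u = x + y, v = x − y the rectangle is axis-aligned; the map (x,y)→(u,v) scales areas by 2.
u-values: -8, -8, 3; range = 3 − (-8) = 11.
v-values: 0, 2, -5; range = 2 − (-5) = 7.
Area = (11 × 7) / 2 = 38.5.

38.5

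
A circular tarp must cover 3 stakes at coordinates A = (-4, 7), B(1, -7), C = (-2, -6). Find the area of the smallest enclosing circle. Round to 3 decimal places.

Side lengths²: AB² = 221, AC² = 173, BC² = 10.
Since AB² = 221 ≥ 173 + 10 = 183, the angle opposite AB is not acute, so the smallest enclosing circle has AB as diameter.
Centre = midpoint of AB = (-1.5, 0), r² = 221/4 = 55.25.
Area = π·r² = π·55.25 ≈ 173.573.

173.573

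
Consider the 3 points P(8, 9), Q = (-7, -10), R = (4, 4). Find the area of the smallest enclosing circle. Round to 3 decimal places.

Side lengths²: PQ² = 586, PR² = 41, QR² = 317.
Since PQ² = 586 ≥ 317 + 41 = 358, the angle opposite PQ is not acute, so the smallest enclosing circle has PQ as diameter.
Centre = midpoint of PQ = (0.5, -0.5), r² = 586/4 = 146.5.
Area = π·r² = π·146.5 ≈ 460.243.

460.243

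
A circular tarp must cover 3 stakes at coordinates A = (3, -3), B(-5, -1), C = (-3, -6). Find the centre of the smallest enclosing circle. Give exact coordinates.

Side lengths²: AB² = 68, AC² = 45, BC² = 29.
Since AB² = 68 < 45 + 29 = 74, the triangle is acute, so the smallest enclosing circle is the circumcircle.
Circumcentre = (-13/12, -7/3), r² = 2465/144.
Centre = (-13/12, -7/3).

(-13/12, -7/3)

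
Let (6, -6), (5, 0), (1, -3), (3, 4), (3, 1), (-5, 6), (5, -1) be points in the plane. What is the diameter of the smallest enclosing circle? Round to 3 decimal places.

By Welzl's lemma the MEC is supported by two points (diametrically opposite) or three points (on a circumcircle).
The farthest pair is (6, -6)–(-5, 6) with squared distance 265. The circle on this segment as diameter has centre (0.5, 0) and r² = 265/4 = 66.25.
Check (5, 0): distance² to centre = 20.25 ≤ 66.25, so it lies inside.
All remaining points lie in this disk, and no smaller disk contains both endpoints, so this is the minimum enclosing circle.
Diameter = 2r = 2√(66.25) ≈ 16.279.

16.279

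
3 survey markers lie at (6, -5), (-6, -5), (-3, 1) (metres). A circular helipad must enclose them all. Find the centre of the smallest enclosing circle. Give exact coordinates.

Call the three points A, B, C in the order given.
Side lengths²: AB² = 144, AC² = 117, BC² = 45.
Since AB² = 144 < 117 + 45 = 162, the triangle is acute, so the smallest enclosing circle is the circumcircle.
Circumcentre = (0, -4.25), r² = 36.5625.
Centre = (0, -4.25).

(0, -4.25)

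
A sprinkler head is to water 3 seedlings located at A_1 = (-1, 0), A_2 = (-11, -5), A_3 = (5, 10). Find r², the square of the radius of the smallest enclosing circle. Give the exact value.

Side lengths²: A_1A_2² = 125, A_1A_3² = 136, A_2A_3² = 481.
Since A_2A_3² = 481 ≥ 136 + 125 = 261, the angle opposite A_2A_3 is not acute, so the smallest enclosing circle has A_2A_3 as diameter.
Centre = midpoint of A_2A_3 = (-3, 2.5), r² = 481/4 = 120.25.

120.25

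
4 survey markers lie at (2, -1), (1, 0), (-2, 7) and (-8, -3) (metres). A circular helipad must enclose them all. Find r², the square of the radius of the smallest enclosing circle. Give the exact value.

4420/121

By Welzl's lemma the MEC is supported by two points (diametrically opposite) or three points (on a circumcircle).
The minimum enclosing circle is determined by three boundary points: (2, -1), (-2, 7), (-8, -3).
Their circumcentre is (-40/11, 13/11) with r² = 4420/121.
The farthest remaining point (1, 0) is at distance² 2770/121 ≤ 4420/121.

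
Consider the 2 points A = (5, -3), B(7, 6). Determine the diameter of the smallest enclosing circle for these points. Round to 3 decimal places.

The smallest circle enclosing two points has them as diameter endpoints.
Centre = midpoint = (6, 1.5); r² = |AB|²/4 = 85/4 = 21.25.
Diameter = 2r = 2√(21.25) ≈ 9.220.

9.220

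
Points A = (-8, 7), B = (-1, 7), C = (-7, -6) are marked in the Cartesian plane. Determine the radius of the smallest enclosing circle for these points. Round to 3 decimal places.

Side lengths²: AB² = 49, AC² = 170, BC² = 205.
Since BC² = 205 < 170 + 49 = 219, the triangle is acute, so the smallest enclosing circle is the circumcircle.
Circumcentre = (-4.5, 19/26), r² = 17425/338.
r = √(17425/338) ≈ 7.180.

7.180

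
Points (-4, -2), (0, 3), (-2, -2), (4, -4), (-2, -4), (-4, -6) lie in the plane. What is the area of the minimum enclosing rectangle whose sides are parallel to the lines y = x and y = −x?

In coordinates u = x + y, v = x − y the rectangle is axis-aligned; the map (x,y)→(u,v) scales areas by 2.
u-values: -6, 3, -4, 0, -6, -10; range = 3 − (-10) = 13.
v-values: -2, -3, 0, 8, 2, 2; range = 8 − (-3) = 11.
Area = (13 × 11) / 2 = 71.5.

71.5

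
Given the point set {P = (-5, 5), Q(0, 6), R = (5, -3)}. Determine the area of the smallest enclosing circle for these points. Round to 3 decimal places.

Side lengths²: PQ² = 26, PR² = 164, QR² = 106.
Since PR² = 164 ≥ 106 + 26 = 132, the angle opposite PR is not acute, so the smallest enclosing circle has PR as diameter.
Centre = midpoint of PR = (0, 1), r² = 164/4 = 41.
Area = π·r² = π·41 ≈ 128.805.

128.805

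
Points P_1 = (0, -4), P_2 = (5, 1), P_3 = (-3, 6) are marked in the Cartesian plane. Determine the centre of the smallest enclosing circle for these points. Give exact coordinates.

Side lengths²: P_1P_2² = 50, P_1P_3² = 109, P_2P_3² = 89.
Since P_1P_3² = 109 < 89 + 50 = 139, the triangle is acute, so the smallest enclosing circle is the circumcircle.
Circumcentre = (-9/26, 35/26), r² = 9701/338.
Centre = (-9/26, 35/26).

(-9/26, 35/26)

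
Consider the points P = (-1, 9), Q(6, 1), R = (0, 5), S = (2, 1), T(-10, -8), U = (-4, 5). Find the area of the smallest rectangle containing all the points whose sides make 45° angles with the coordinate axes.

195

In coordinates u = x + y, v = x − y the rectangle is axis-aligned; the map (x,y)→(u,v) scales areas by 2.
u-values: 8, 7, 5, 3, -18, 1; range = 8 − (-18) = 26.
v-values: -10, 5, -5, 1, -2, -9; range = 5 − (-10) = 15.
Area = (26 × 15) / 2 = 195.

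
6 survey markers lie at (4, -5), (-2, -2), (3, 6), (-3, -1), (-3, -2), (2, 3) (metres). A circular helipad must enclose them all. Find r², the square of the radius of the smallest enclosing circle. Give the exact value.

44225/1369

A smallest enclosing disk is always determined by at most three of the input points on its boundary.
The minimum enclosing circle is determined by three boundary points: (4, -5), (3, 6), (-3, -2).
Their circumcentre is (80/37, 14/37) with r² = 44225/1369.
The farthest remaining point (-3, -1) is at distance² 39082/1369 ≤ 44225/1369.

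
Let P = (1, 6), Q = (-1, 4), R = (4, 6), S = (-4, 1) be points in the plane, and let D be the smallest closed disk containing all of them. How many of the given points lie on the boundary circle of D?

The farthest pair is R–S with squared distance 89. The circle on this segment as diameter has centre (0, 3.5) and r² = 89/4 = 22.25.
Check P: distance² to centre = 7.25 ≤ 22.25, so it lies inside.
All remaining points lie in this disk, and no smaller disk contains both endpoints, so this is the minimum enclosing circle.
The points at distance exactly r from the centre are R, S — 2 points.

2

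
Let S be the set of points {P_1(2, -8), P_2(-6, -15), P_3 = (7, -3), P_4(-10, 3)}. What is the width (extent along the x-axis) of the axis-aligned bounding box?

17

max x = 7, min x = -10, so width = 17.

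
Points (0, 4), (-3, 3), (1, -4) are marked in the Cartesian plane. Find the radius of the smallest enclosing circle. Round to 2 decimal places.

4.11

Call the three points A, B, C in the order given.
Side lengths²: AB² = 10, AC² = 65, BC² = 65.
Since BC² = 65 < 65 + 10 = 75, the triangle is acute, so the smallest enclosing circle is the circumcircle.
Circumcentre = (-0.3, -0.1), r² = 16.9.
r = √(16.9) ≈ 4.11.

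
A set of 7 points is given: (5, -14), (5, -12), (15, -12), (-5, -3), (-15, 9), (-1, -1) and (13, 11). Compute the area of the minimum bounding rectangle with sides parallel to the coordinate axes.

x ranges over [-15, 15], width 30.
y ranges over [-14, 11], height 25.
Area = 30 × 25 = 750.

750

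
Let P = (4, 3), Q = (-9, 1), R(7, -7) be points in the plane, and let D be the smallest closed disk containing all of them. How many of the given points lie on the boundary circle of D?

Side lengths²: PQ² = 173, PR² = 109, QR² = 320.
Since QR² = 320 ≥ 173 + 109 = 282, the angle opposite QR is not acute, so the smallest enclosing circle has QR as diameter.
Centre = midpoint of QR = (-1, -3), r² = 320/4 = 80.
The points at distance exactly r from the centre are Q, R — 2 points.

2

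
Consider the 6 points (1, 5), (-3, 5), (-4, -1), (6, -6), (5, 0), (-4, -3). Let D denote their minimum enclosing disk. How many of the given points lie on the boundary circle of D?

The minimum enclosing circle of a finite set is fixed by two of the points (as a diameter) or three (as a circumcircle).
The farthest pair is (-3, 5)–(6, -6) with squared distance 202. The circle on this segment as diameter has centre (1.5, -0.5) and r² = 202/4 = 50.5.
Check (1, 5): distance² to centre = 30.5 ≤ 50.5, so it lies inside.
All remaining points lie in this disk, and no smaller disk contains both endpoints, so this is the minimum enclosing circle.
The points at distance exactly r from the centre are (-3, 5), (6, -6) — 2 points.

2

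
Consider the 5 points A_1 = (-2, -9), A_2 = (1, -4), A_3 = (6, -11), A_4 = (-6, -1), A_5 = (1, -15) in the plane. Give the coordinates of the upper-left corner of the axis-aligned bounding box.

x-range [-6, 6], y-range [-15, -1].
The upper-left corner is (-6, -1).

(-6, -1)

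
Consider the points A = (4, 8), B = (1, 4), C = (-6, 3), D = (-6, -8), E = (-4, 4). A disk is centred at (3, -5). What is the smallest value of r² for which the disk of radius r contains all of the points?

170

The required radius is the distance from (3, -5) to the farthest point.
Squared distances: 170, 85, 145, 90, 130.
Maximum is 170, attained at A.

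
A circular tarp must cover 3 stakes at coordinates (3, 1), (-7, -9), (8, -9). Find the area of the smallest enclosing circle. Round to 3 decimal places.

Call the three points A, B, C in the order given.
Side lengths²: AB² = 200, AC² = 125, BC² = 225.
Since BC² = 225 < 200 + 125 = 325, the triangle is acute, so the smallest enclosing circle is the circumcircle.
Circumcentre = (0.5, -6.5), r² = 62.5.
Area = π·r² = π·62.5 ≈ 196.350.

196.350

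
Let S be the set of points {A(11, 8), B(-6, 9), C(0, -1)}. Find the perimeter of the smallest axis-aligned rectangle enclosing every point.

Width = max x − min x = 11 − (-6) = 17.
Height = max y − min y = 9 − (-1) = 10.
Perimeter = 2(17 + 10) = 54.

54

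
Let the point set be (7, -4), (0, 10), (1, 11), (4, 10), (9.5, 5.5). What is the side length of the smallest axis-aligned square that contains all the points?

15

The bounding box has width 9.5 and height 15.
An axis-aligned square enclosing the set must have side ≥ max(width, height).
So the minimum side is max(9.5, 15) = 15.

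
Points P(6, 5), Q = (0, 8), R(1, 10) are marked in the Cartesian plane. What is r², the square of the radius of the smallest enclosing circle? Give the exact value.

12.5

Side lengths²: PQ² = 45, PR² = 50, QR² = 5.
Since PR² = 50 ≥ 45 + 5 = 50, the angle opposite PR is not acute, so the smallest enclosing circle has PR as diameter.
Centre = midpoint of PR = (3.5, 7.5), r² = 50/4 = 12.5.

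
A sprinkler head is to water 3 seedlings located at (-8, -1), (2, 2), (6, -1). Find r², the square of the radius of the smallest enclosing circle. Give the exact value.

49

Call the three points A, B, C in the order given.
Side lengths²: AB² = 109, AC² = 196, BC² = 25.
Since AC² = 196 ≥ 109 + 25 = 134, the angle opposite AC is not acute, so the smallest enclosing circle has AC as diameter.
Centre = midpoint of AC = (-1, -1), r² = 196/4 = 49.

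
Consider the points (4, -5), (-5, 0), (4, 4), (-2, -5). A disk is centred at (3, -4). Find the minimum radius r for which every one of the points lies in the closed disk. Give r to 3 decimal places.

The required radius is the distance from (3, -4) to the farthest point.
Squared distances: 2, 80, 65, 26.
Maximum is 80, attained at (-5, 0).
r = √80 ≈ 8.944.

8.944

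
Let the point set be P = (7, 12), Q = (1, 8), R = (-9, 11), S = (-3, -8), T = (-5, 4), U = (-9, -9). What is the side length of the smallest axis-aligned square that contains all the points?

The bounding box has width 16 and height 21.
An axis-aligned square enclosing the set must have side ≥ max(width, height).
So the minimum side is max(16, 21) = 21.

21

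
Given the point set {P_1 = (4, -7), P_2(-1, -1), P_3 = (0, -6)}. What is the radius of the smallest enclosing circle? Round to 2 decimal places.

3.91

Side lengths²: P_1P_2² = 61, P_1P_3² = 17, P_2P_3² = 26.
Since P_1P_2² = 61 ≥ 26 + 17 = 43, the angle opposite P_1P_2 is not acute, so the smallest enclosing circle has P_1P_2 as diameter.
Centre = midpoint of P_1P_2 = (1.5, -4), r² = 61/4 = 15.25.
r = √(15.25) ≈ 3.91.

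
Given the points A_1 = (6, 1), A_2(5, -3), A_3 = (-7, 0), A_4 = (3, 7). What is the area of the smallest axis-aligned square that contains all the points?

169

The bounding box has width 13 and height 10.
An axis-aligned square enclosing the set must have side ≥ max(width, height).
So the minimum side is max(13, 10) = 13.
Area = 13² = 169.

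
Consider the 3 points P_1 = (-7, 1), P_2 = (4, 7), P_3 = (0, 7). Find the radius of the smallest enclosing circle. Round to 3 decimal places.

Side lengths²: P_1P_2² = 157, P_1P_3² = 85, P_2P_3² = 16.
Since P_1P_2² = 157 ≥ 85 + 16 = 101, the angle opposite P_1P_2 is not acute, so the smallest enclosing circle has P_1P_2 as diameter.
Centre = midpoint of P_1P_2 = (-1.5, 4), r² = 157/4 = 39.25.
r = √(39.25) ≈ 6.265.

6.265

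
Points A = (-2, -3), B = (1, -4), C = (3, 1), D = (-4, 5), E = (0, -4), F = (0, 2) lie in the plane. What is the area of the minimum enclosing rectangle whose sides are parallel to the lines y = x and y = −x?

In coordinates u = x + y, v = x − y the rectangle is axis-aligned; the map (x,y)→(u,v) scales areas by 2.
u-values: -5, -3, 4, 1, -4, 2; range = 4 − (-5) = 9.
v-values: 1, 5, 2, -9, 4, -2; range = 5 − (-9) = 14.
Area = (9 × 14) / 2 = 63.

63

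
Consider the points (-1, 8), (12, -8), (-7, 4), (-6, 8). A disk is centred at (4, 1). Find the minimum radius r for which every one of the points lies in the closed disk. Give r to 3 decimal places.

12.207

The required radius is the distance from (4, 1) to the farthest point.
Squared distances: 74, 145, 130, 149.
Maximum is 149, attained at (-6, 8).
r = √149 ≈ 12.207.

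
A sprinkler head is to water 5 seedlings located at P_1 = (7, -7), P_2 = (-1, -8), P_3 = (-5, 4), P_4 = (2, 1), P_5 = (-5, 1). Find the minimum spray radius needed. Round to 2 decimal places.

8.14

By Welzl's lemma the MEC is supported by two points (diametrically opposite) or three points (on a circumcircle).
The farthest pair is P_1–P_3 with squared distance 265. The circle on this segment as diameter has centre (1, -1.5) and r² = 265/4 = 66.25.
Check P_2: distance² to centre = 46.25 ≤ 66.25, so it lies inside.
All remaining points lie in this disk, and no smaller disk contains both endpoints, so this is the minimum enclosing circle.
r = √(66.25) ≈ 8.14.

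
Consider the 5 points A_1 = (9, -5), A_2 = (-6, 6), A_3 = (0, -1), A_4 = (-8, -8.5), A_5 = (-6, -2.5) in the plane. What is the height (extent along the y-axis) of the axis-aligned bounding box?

max y = 6, min y = -8.5, so height = 14.5.

14.5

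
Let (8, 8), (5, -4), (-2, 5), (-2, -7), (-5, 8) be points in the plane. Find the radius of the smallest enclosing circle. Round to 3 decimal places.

The minimum enclosing circle of a finite set is fixed by two of the points (as a diameter) or three (as a circumcircle).
The minimum enclosing circle is determined by three boundary points: (8, 8), (-2, -7), (-5, 8).
Their circumcentre is (1.5, 1.5) with r² = 84.5.
The farthest remaining point (5, -4) is at distance² 42.5 ≤ 84.5.
r = √(84.5) ≈ 9.192.

9.192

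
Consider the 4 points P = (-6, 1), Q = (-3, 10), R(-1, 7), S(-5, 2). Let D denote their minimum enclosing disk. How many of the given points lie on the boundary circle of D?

2

By Welzl's lemma the MEC is supported by two points (diametrically opposite) or three points (on a circumcircle).
The farthest pair is P–Q with squared distance 90. The circle on this segment as diameter has centre (-4.5, 5.5) and r² = 90/4 = 22.5.
Check R: distance² to centre = 14.5 ≤ 22.5, so it lies inside.
All remaining points lie in this disk, and no smaller disk contains both endpoints, so this is the minimum enclosing circle.
The points at distance exactly r from the centre are P, Q — 2 points.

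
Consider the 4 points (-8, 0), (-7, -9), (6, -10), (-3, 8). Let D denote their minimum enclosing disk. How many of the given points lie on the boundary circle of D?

The minimum enclosing circle of a finite set is fixed by two of the points (as a diameter) or three (as a circumcircle).
The minimum enclosing circle is determined by three boundary points: (-7, -9), (6, -10), (-3, 8).
Their circumcentre is (0.1, -1.7) with r² = 103.7.
The farthest remaining point (-8, 0) is at distance² 68.5 ≤ 103.7.
The points at distance exactly r from the centre are (-7, -9), (6, -10), (-3, 8) — 3 points.

3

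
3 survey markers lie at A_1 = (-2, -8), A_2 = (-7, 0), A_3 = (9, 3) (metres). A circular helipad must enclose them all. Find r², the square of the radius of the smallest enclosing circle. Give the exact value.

Side lengths²: A_1A_2² = 89, A_1A_3² = 242, A_2A_3² = 265.
Since A_2A_3² = 265 < 242 + 89 = 331, the triangle is acute, so the smallest enclosing circle is the circumcircle.
Circumcentre = (35/26, -9/26), r² = 23585/338.

23585/338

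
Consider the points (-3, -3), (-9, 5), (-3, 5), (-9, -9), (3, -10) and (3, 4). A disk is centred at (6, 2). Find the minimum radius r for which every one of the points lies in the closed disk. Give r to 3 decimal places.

18.601

The required radius is the distance from (6, 2) to the farthest point.
Squared distances: 106, 234, 90, 346, 153, 13.
Maximum is 346, attained at (-9, -9).
r = √346 ≈ 18.601.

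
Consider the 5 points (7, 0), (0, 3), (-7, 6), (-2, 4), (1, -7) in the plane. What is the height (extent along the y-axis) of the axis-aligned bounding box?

13

max y = 6, min y = -7, so height = 13.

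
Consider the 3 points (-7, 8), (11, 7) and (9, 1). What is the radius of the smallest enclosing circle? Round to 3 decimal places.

Call the three points A, B, C in the order given.
Side lengths²: AB² = 325, AC² = 305, BC² = 40.
Since AB² = 325 < 305 + 40 = 345, the triangle is acute, so the smallest enclosing circle is the circumcircle.
Circumcentre = (43/22, 147/22), r² = 19825/242.
r = √(19825/242) ≈ 9.051.

9.051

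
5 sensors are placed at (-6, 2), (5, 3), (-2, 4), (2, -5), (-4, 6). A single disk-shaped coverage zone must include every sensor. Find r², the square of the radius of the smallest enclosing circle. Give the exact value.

57305/1458

The minimum enclosing circle of a finite set is fixed by two of the points (as a diameter) or three (as a circumcircle).
The minimum enclosing circle is determined by three boundary points: (5, 3), (2, -5), (-4, 6).
Their circumcentre is (-43/54, 11/18) with r² = 57305/1458.
The farthest remaining point (-6, 2) is at distance² 42293/1458 ≤ 57305/1458.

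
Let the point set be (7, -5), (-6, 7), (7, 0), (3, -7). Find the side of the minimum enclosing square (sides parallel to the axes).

The bounding box has width 13 and height 14.
An axis-aligned square enclosing the set must have side ≥ max(width, height).
So the minimum side is max(13, 14) = 14.

14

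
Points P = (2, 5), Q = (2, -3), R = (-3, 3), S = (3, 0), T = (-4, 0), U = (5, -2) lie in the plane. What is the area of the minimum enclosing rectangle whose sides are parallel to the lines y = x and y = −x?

71.5

In coordinates u = x + y, v = x − y the rectangle is axis-aligned; the map (x,y)→(u,v) scales areas by 2.
u-values: 7, -1, 0, 3, -4, 3; range = 7 − (-4) = 11.
v-values: -3, 5, -6, 3, -4, 7; range = 7 − (-6) = 13.
Area = (11 × 13) / 2 = 71.5.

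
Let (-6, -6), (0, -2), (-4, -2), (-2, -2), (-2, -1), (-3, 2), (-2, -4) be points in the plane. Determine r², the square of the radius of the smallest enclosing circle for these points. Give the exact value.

23725/1296

The minimum enclosing circle of a finite set is fixed by two of the points (as a diameter) or three (as a circumcircle).
The minimum enclosing circle is determined by three boundary points: (-6, -6), (0, -2), (-3, 2).
Their circumcentre is (-77/18, -25/12) with r² = 23725/1296.
The farthest remaining point (-2, -4) is at distance² 11485/1296 ≤ 23725/1296.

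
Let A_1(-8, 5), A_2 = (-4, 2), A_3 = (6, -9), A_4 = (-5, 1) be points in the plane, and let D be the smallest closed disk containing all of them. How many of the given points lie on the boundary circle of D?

2

The minimum enclosing circle of a finite set is fixed by two of the points (as a diameter) or three (as a circumcircle).
The farthest pair is A_1–A_3 with squared distance 392. The circle on this segment as diameter has centre (-1, -2) and r² = 392/4 = 98.
Check A_2: distance² to centre = 25 ≤ 98, so it lies inside.
All remaining points lie in this disk, and no smaller disk contains both endpoints, so this is the minimum enclosing circle.
The points at distance exactly r from the centre are A_1, A_3 — 2 points.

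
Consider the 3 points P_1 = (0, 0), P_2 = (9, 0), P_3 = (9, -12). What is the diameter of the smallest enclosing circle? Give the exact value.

15

Side lengths²: P_1P_2² = 81, P_1P_3² = 225, P_2P_3² = 144.
Since P_1P_3² = 225 ≥ 144 + 81 = 225, the angle opposite P_1P_3 is not acute, so the smallest enclosing circle has P_1P_3 as diameter.
Centre = midpoint of P_1P_3 = (4.5, -6), r² = 225/4 = 56.25.
Diameter = 2r = 2√(56.25) = 15.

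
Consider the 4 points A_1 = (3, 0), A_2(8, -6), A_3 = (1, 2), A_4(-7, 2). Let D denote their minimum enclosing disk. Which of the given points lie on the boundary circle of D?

The minimum enclosing circle of a finite set is fixed by two of the points (as a diameter) or three (as a circumcircle).
The farthest pair is A_2–A_4 with squared distance 289. The circle on this segment as diameter has centre (0.5, -2) and r² = 289/4 = 72.25.
Check A_1: distance² to centre = 10.25 ≤ 72.25, so it lies inside.
All remaining points lie in this disk, and no smaller disk contains both endpoints, so this is the minimum enclosing circle.
The points at distance exactly r from the centre are A_2, A_4 — 2 points.

A_2, A_4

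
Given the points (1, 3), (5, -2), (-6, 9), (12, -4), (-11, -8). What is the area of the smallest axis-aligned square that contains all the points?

529

The bounding box has width 23 and height 17.
An axis-aligned square enclosing the set must have side ≥ max(width, height).
So the minimum side is max(23, 17) = 23.
Area = 23² = 529.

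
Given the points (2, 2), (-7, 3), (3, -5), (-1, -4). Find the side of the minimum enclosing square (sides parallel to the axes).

The bounding box has width 10 and height 8.
An axis-aligned square enclosing the set must have side ≥ max(width, height).
So the minimum side is max(10, 8) = 10.

10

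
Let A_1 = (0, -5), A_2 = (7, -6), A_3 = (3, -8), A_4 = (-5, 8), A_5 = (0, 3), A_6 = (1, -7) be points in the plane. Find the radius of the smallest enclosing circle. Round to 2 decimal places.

A smallest enclosing disk is always determined by at most three of the input points on its boundary.
The farthest pair is A_2–A_4 with squared distance 340. The circle on this segment as diameter has centre (1, 1) and r² = 340/4 = 85.
Check A_1: distance² to centre = 37 ≤ 85, so it lies inside.
All remaining points lie in this disk, and no smaller disk contains both endpoints, so this is the minimum enclosing circle.
r = √85 ≈ 9.22.

9.22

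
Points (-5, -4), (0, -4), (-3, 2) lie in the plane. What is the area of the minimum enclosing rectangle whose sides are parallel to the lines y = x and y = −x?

36

In coordinates u = x + y, v = x − y the rectangle is axis-aligned; the map (x,y)→(u,v) scales areas by 2.
u-values: -9, -4, -1; range = -1 − (-9) = 8.
v-values: -1, 4, -5; range = 4 − (-5) = 9.
Area = (8 × 9) / 2 = 36.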